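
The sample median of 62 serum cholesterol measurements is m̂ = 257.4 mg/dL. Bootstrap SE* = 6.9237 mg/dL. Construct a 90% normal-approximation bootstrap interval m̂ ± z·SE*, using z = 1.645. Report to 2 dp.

Margin = 1.645 × 6.9237 = 11.389
Interval: 257.4 ± 11.389

(246.01, 268.79)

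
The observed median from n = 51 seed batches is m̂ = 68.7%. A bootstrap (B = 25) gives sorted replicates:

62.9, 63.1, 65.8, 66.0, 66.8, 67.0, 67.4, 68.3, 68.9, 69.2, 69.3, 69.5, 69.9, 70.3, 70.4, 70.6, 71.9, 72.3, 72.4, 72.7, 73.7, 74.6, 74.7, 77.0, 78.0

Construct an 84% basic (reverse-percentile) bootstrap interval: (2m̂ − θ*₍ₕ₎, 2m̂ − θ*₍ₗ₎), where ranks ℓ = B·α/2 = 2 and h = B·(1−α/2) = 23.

Percentile endpoints at ranks 2 and 23: θ*₍2₎ = 63.1, θ*₍23₎ = 74.7.
Basic interval reflects these around m̂:
  lower = 2 × 68.7 − 74.7 = 62.7
  upper = 2 × 68.7 − 63.1 = 74.3

(62.7, 74.3)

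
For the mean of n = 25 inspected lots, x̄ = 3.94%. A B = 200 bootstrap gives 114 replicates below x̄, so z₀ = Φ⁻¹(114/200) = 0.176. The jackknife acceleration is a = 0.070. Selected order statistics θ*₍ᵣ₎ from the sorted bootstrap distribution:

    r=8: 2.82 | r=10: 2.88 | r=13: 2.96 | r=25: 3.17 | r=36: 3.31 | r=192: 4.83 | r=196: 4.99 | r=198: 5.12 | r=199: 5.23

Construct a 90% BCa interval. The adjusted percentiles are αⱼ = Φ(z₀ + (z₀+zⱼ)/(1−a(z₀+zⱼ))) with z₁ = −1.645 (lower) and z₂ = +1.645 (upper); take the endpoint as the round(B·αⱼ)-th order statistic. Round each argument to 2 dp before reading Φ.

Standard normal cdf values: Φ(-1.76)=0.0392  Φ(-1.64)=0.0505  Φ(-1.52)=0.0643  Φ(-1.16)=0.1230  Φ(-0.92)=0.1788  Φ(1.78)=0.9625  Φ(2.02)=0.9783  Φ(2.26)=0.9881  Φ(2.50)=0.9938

(3.17, 5.12)

Lower: z₀ + z₁ = 0.176 + (-1.645) = -1.469; 1 − a(z₀+z₁) = 1 − (0.070)(-1.469) = 1.1028; argument = 0.176 + (-1.469)/1.1028 = -1.1560 → -1.16.
α₁ = Φ(-1.16) = 0.1230; rank = round(200 × 0.1230) = 25; θ*₍25₎ = 3.17.
Upper: z₀ + z₂ = 1.821; 1 − a(z₀+z₂) = 0.8725; argument = 2.2630 → 2.26; α₂ = 0.9881; rank = 198; θ*₍198₎ = 5.12.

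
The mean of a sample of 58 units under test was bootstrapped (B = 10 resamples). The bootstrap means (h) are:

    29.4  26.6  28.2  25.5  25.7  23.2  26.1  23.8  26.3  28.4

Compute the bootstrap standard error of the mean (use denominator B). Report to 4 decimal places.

Bootstrap SE is the standard deviation of the 10 replicate means.
Mean of replicates: (29.4 + 26.6 + 28.2 + 25.5 + 25.7 + 23.2 + 26.1 + 23.8 + 26.3 + 28.4) / 10 = 263.20000 / 10 = 26.32000
Sum of squared deviations: (+3.08000)² + (+0.28000)² + (+1.88000)² + (−0.82000)² + (−0.62000)² + (−3.12000)² + (−0.22000)² + (−2.52000)² + (−0.02000)² + (+2.08000)² = 34.61600
Variance = 34.61600 / 10 = 3.46160
SE* = √3.46160

SE* = 1.8605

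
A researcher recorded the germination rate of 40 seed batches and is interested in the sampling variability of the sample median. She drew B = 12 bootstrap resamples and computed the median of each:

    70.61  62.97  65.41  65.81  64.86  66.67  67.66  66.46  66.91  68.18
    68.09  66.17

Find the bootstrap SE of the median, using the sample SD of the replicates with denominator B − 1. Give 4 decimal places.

SE* = 1.9174

Bootstrap SE is the standard deviation of the 12 replicate medians.
Mean of replicates: (70.61 + 62.97 + 65.41 + 65.81 + 64.86 + 66.67 + 67.66 + 66.46 + 66.91 + 68.18 + 68.09 + 66.17) / 12 = 799.80000 / 12 = 66.65000
Sum of squared deviations: (+3.96000)² + (−3.68000)² + (−1.24000)² + (−0.84000)² + (−1.79000)² + (+0.02000)² + (+1.01000)² + (−0.19000)² + (+0.26000)² + (+1.53000)² + (+1.44000)² + (−0.48000)² = 40.44040
Variance = 40.44040 / 11 = 3.67640
SE* = √3.67640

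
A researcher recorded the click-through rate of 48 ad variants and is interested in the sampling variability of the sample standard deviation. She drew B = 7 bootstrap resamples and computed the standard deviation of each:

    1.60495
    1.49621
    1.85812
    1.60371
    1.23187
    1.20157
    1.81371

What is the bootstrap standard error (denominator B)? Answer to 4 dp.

Bootstrap SE is the standard deviation of the 7 replicate standard deviations.
Mean of replicates: (1.60495 + 1.49621 + 1.85812 + 1.60371 + 1.23187 + 1.20157 + 1.81371) / 7 = 10.810140 / 7 = 1.544306
Sum of squared deviations: (+0.060644)² + (−0.048096)² + (+0.313814)² + (+0.059404)² + (−0.312436)² + (−0.342736)² + (+0.269404)² = 0.395662
Variance = 0.395662 / 7 = 0.056523
SE* = √0.056523

SE* = 0.2377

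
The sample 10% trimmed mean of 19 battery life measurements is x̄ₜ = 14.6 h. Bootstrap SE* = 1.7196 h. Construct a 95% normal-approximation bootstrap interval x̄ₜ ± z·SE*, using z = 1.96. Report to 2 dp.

(11.23, 17.97)

Margin = 1.96 × 1.7196 = 3.370
Interval: 14.6 ± 3.370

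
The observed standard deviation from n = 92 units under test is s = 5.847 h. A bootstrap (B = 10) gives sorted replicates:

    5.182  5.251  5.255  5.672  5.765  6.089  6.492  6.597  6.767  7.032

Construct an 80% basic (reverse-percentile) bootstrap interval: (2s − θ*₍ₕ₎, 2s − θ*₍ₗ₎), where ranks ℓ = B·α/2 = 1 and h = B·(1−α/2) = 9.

(4.927, 6.512)

Percentile endpoints at ranks 1 and 9: θ*₍1₎ = 5.182, θ*₍9₎ = 6.767.
Basic interval reflects these around s:
  lower = 2 × 5.847 − 6.767 = 4.927
  upper = 2 × 5.847 − 5.182 = 6.512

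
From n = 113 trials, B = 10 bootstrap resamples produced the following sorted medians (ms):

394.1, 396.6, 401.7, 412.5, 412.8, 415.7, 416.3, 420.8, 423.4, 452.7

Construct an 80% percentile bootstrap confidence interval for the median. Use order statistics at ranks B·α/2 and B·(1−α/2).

(394.1, 423.4)

α = 0.20; lower rank = 10 × 0.100 = 1; upper rank = 10 × 0.900 = 9.
The 1st smallest replicate is 394.1; the 9th is 423.4.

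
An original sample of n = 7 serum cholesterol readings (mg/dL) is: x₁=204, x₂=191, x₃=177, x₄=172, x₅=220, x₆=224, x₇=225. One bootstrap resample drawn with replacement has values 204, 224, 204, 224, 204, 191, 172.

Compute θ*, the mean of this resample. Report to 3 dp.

θ* = 203.286

Mean = (204 + 224 + 204 + 224 + 204 + 191 + 172) / 7 = 1423.0 / 7 = 203.286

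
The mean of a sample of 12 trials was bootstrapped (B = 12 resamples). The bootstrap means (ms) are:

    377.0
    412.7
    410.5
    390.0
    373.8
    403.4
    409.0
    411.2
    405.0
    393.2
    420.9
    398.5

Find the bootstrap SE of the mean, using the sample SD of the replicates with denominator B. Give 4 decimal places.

SE* = 13.8835

Bootstrap SE is the standard deviation of the 12 replicate means.
Mean of replicates: (377.0 + 412.7 + 410.5 + 390.0 + 373.8 + 403.4 + 409.0 + 411.2 + 405.0 + 393.2 + 420.9 + 398.5) / 12 = 4805.20000 / 12 = 400.43333
Sum of squared deviations: (−23.43333)² + (+12.26667)² + (+10.06667)² + (−10.43333)² + (−26.63333)² + (+2.96667)² + (+8.56667)² + (+10.76667)² + (+4.56667)² + (−7.23333)² + (+20.46667)² + (−1.93333)² = 2313.02667
Variance = 2313.02667 / 12 = 192.75222
SE* = √192.75222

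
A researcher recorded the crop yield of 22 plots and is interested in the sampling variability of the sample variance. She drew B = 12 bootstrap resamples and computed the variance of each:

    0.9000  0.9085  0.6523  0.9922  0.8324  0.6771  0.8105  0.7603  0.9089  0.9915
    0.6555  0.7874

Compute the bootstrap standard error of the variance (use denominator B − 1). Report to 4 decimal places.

Bootstrap SE is the standard deviation of the 12 replicate variances.
Mean of replicates: (0.9000 + 0.9085 + 0.6523 + 0.9922 + 0.8324 + 0.6771 + 0.8105 + 0.7603 + 0.9089 + 0.9915 + 0.6555 + 0.7874) / 12 = 9.87660 / 12 = 0.82305
Sum of squared deviations: (+0.07695)² + (+0.08545)² + (−0.17075)² + (+0.16915)² + (+0.00935)² + (−0.14595)² + (−0.01255)² + (−0.06275)² + (+0.08585)² + (+0.16845)² + (−0.16755)² + (−0.03565)² = 0.16156
Variance = 0.16156 / 11 = 0.01469
SE* = √0.01469

SE* = 0.1212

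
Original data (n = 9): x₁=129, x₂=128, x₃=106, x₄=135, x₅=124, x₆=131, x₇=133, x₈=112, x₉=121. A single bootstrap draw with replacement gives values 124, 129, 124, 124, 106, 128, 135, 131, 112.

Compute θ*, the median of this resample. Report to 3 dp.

Sorted: 106, 112, 124, 124, 124, 128, 129, 131, 135
Median = middle value = 124.000

θ* = 124.000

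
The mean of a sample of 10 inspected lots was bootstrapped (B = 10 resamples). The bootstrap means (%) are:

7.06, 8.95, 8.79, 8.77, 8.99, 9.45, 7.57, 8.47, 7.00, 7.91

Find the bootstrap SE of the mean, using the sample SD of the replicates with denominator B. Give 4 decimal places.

SE* = 0.8138

Bootstrap SE is the standard deviation of the 10 replicate means.
Mean of replicates: (7.06 + 8.95 + 8.79 + 8.77 + 8.99 + 9.45 + 7.57 + 8.47 + 7.00 + 7.91) / 10 = 82.96000 / 10 = 8.29600
Sum of squared deviations: (−1.23600)² + (+0.65400)² + (+0.49400)² + (+0.47400)² + (+0.69400)² + (+1.15400)² + (−0.72600)² + (+0.17400)² + (−1.29600)² + (−0.38600)² = 6.62344
Variance = 6.62344 / 10 = 0.66234
SE* = √0.66234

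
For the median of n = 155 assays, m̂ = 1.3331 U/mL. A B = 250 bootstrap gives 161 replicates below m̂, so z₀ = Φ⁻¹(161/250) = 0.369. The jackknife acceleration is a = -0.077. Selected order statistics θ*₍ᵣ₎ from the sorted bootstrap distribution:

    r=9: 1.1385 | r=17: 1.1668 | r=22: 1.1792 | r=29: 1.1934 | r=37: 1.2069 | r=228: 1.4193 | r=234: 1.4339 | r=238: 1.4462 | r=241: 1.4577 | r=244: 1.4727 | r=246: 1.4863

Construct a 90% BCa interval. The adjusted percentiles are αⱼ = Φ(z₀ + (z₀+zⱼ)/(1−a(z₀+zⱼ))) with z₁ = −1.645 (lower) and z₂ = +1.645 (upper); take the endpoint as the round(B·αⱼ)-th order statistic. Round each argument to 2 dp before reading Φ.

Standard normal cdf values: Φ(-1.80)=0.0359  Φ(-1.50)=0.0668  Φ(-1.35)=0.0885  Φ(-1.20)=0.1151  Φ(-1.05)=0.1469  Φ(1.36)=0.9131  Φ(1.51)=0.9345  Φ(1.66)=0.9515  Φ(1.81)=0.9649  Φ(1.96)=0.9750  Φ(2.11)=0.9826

Lower: z₀ + z₁ = 0.369 + (-1.645) = -1.276; 1 − a(z₀+z₁) = 1 − (-0.077)(-1.276) = 0.9017; argument = 0.369 + (-1.276)/0.9017 = -1.0460 → -1.05.
α₁ = Φ(-1.05) = 0.1469; rank = round(250 × 0.1469) = 37; θ*₍37₎ = 1.2069.
Upper: z₀ + z₂ = 2.014; 1 − a(z₀+z₂) = 1.1551; argument = 2.1126 → 2.11; α₂ = 0.9826; rank = 246; θ*₍246₎ = 1.4863.

(1.2069, 1.4863)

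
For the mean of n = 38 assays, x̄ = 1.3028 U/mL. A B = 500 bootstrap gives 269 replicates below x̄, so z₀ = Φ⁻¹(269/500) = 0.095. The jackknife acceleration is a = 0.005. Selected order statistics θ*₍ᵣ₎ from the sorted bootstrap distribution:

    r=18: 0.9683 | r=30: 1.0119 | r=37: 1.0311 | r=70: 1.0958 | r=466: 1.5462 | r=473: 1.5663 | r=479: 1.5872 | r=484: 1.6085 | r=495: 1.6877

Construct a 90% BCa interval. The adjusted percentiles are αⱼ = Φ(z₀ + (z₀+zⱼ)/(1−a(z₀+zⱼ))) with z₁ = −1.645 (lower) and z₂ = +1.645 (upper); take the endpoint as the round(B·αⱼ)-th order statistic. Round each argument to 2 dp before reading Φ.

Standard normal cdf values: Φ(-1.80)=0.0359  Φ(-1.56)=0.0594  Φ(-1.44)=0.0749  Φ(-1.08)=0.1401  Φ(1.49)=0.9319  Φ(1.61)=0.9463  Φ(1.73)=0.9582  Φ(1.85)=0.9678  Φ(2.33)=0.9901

(1.0311, 1.6085)

Lower: z₀ + z₁ = 0.095 + (-1.645) = -1.550; 1 − a(z₀+z₁) = 1 − (0.005)(-1.550) = 1.0077; argument = 0.095 + (-1.550)/1.0077 = -1.4431 → -1.44.
α₁ = Φ(-1.44) = 0.0749; rank = round(500 × 0.0749) = 37; θ*₍37₎ = 1.0311.
Upper: z₀ + z₂ = 1.740; 1 − a(z₀+z₂) = 0.9913; argument = 1.8503 → 1.85; α₂ = 0.9678; rank = 484; θ*₍484₎ = 1.6085.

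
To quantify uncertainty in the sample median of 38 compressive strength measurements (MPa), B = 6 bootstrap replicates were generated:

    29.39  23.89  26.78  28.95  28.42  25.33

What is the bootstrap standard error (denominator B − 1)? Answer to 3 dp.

Bootstrap SE is the standard deviation of the 6 replicate medians.
Mean of replicates: (29.39 + 23.89 + 26.78 + 28.95 + 28.42 + 25.33) / 6 = 162.7600 / 6 = 27.1267
Sum of squared deviations: (+2.2633)² + (−3.2367)² + (−0.3467)² + (+1.8233)² + (+1.2933)² + (−1.7967)² = 23.9441
Variance = 23.9441 / 5 = 4.7888
SE* = √4.7888

SE* = 2.188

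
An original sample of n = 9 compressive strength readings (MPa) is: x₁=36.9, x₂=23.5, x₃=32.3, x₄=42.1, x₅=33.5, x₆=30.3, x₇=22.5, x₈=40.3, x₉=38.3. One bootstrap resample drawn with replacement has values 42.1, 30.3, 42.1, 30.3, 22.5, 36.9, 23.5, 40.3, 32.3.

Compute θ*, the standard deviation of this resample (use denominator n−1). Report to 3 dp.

θ* = 7.487

Mean = 33.3667; sum of squared deviations = 448.4800
s² = 448.4800 / 8 = 56.0600
s = √56.0600 = 7.487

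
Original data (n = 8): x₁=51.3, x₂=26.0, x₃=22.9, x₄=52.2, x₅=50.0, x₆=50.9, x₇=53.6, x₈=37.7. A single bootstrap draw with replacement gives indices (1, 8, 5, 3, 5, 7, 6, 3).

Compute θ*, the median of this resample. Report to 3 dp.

θ* = 50.000

Resample values: 51.3, 37.7, 50.0, 22.9, 50.0, 53.6, 50.9, 22.9.
Sorted: 22.9, 22.9, 37.7, 50.0, 50.0, 50.9, 51.3, 53.6
Median = average of the two middle values = 50.000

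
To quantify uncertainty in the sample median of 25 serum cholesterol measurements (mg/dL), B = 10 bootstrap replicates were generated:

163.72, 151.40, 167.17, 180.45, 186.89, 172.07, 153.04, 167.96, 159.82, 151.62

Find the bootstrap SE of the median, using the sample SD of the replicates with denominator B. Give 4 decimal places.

Bootstrap SE is the standard deviation of the 10 replicate medians.
Mean of replicates: (163.72 + 151.40 + 167.17 + 180.45 + 186.89 + 172.07 + 153.04 + 167.96 + 159.82 + 151.62) / 10 = 1654.14000 / 10 = 165.41400
Sum of squared deviations: (−1.69400)² + (−14.01400)² + (+1.75600)² + (+15.03600)² + (+21.47600)² + (+6.65600)² + (−12.37400)² + (+2.54600)² + (−5.59400)² + (−13.79400)² = 1315.11284
Variance = 1315.11284 / 10 = 131.51128
SE* = √131.51128

SE* = 11.4678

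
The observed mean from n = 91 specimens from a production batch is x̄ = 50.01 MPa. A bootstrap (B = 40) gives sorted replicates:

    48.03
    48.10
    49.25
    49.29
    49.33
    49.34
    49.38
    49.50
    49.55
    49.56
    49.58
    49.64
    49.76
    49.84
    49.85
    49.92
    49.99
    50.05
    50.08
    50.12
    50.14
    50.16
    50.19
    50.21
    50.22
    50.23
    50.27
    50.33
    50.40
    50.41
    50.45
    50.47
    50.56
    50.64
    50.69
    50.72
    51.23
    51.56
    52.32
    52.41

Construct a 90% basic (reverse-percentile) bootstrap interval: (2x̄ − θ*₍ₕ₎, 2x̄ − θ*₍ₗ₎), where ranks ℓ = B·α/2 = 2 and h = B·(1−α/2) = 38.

Percentile endpoints at ranks 2 and 38: θ*₍2₎ = 48.10, θ*₍38₎ = 51.56.
Basic interval reflects these around x̄:
  lower = 2 × 50.01 − 51.56 = 48.46
  upper = 2 × 50.01 − 48.10 = 51.92

(48.46, 51.92)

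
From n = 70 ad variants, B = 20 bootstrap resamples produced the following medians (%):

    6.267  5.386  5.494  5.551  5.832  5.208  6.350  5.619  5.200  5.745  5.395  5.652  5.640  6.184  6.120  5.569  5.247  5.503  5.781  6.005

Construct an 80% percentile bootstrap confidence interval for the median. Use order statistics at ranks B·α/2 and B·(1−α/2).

Sorted replicates: 5.200, 5.208, 5.247, 5.386, 5.395, 5.494, 5.503, 5.551, 5.569, 5.619, 5.640, 5.652, 5.745, 5.781, 5.832, 6.005, 6.120, 6.184, 6.267, 6.350
α = 0.20; lower rank = 20 × 0.100 = 2; upper rank = 20 × 0.900 = 18.
The 2nd smallest replicate is 5.208; the 18th is 6.184.

(5.208, 6.184)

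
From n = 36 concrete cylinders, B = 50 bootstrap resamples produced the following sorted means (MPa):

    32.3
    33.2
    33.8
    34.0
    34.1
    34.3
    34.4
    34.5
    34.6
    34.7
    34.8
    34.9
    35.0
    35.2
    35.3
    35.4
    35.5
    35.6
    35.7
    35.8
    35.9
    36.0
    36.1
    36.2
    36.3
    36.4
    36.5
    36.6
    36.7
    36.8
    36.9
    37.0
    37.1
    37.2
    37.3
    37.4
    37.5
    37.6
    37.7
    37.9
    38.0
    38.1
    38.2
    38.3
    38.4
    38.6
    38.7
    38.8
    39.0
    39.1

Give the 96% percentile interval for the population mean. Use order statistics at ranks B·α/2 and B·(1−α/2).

(32.3, 39.0)

α = 0.04; lower rank = 50 × 0.020 = 1; upper rank = 50 × 0.980 = 49.
The 1st smallest replicate is 32.3; the 49th is 39.0.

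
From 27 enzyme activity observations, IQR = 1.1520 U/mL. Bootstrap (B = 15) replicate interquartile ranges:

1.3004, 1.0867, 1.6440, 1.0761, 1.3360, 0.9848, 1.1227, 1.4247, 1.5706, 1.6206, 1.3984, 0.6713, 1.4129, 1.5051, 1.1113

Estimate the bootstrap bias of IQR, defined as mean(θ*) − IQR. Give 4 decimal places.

mean(θ*) = (1.3004 + 1.0867 + 1.6440 + 1.0761 + 1.3360 + 0.9848 + 1.1227 + 1.4247 + 1.5706 + 1.6206 + 1.3984 + 0.6713 + 1.4129 + 1.5051 + 1.1113) / 15 = 1.28437
bias = 1.28437 − 1.1520

bias = +0.1324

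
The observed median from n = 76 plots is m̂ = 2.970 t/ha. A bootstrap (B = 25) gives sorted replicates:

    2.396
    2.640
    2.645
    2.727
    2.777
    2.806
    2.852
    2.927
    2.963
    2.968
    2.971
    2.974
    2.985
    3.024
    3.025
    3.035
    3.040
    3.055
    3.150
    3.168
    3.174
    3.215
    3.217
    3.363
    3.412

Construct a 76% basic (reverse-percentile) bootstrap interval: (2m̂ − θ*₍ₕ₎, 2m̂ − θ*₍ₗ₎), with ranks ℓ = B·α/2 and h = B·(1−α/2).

Percentile endpoints at ranks 3 and 22: θ*₍3₎ = 2.645, θ*₍22₎ = 3.215.
Basic interval reflects these around m̂:
  lower = 2 × 2.970 − 3.215 = 2.725
  upper = 2 × 2.970 − 2.645 = 3.295

(2.725, 3.295)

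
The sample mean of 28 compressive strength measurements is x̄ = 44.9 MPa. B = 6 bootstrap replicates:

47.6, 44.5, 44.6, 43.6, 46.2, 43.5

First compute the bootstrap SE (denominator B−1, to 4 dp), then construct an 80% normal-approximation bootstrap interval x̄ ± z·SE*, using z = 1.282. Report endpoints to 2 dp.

Mean of replicates = 45.0000; sum of squared deviations = 12.8200; SE* = √(12.8200/5) = 1.6012
Margin = 1.282 × 1.6012 = 2.053
Interval: 44.9 ± 2.053

(42.85, 46.95)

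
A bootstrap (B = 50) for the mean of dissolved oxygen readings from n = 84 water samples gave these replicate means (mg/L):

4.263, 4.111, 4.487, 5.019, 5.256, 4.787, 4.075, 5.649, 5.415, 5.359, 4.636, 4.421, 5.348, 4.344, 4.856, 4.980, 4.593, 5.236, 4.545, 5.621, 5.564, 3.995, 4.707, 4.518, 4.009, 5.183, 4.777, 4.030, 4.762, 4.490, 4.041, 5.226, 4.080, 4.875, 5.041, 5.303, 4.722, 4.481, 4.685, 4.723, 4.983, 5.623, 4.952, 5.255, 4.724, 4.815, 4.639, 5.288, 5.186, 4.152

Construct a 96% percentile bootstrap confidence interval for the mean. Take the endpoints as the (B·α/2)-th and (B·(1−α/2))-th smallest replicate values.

Sorted replicates: 3.995, 4.009, 4.030, 4.041, 4.075, 4.080, 4.111, 4.152, 4.263, 4.344, 4.421, 4.481, 4.487, 4.490, 4.518, 4.545, 4.593, 4.636, 4.639, 4.685, 4.707, 4.722, 4.723, 4.724, 4.762, 4.777, 4.787, 4.815, 4.856, 4.875, 4.952, 4.980, 4.983, 5.019, 5.041, 5.183, 5.186, 5.226, 5.236, 5.255, 5.256, 5.288, 5.303, 5.348, 5.359, 5.415, 5.564, 5.621, 5.623, 5.649
α = 0.04; lower rank = 50 × 0.020 = 1; upper rank = 50 × 0.980 = 49.
The 1st smallest replicate is 3.995; the 49th is 5.623.

(3.995, 5.623)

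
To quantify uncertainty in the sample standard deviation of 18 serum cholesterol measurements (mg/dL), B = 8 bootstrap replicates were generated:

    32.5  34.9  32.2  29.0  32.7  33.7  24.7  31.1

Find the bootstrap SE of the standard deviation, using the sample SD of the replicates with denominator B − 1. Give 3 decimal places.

Bootstrap SE is the standard deviation of the 8 replicate standard deviations.
Mean of replicates: (32.5 + 34.9 + 32.2 + 29.0 + 32.7 + 33.7 + 24.7 + 31.1) / 8 = 250.8000 / 8 = 31.3500
Sum of squared deviations: (+1.1500)² + (+3.5500)² + (+0.8500)² + (−2.3500)² + (+1.3500)² + (+2.3500)² + (−6.6500)² + (−0.2500)² = 71.8000
Variance = 71.8000 / 7 = 10.2571
SE* = √10.2571

SE* = 3.203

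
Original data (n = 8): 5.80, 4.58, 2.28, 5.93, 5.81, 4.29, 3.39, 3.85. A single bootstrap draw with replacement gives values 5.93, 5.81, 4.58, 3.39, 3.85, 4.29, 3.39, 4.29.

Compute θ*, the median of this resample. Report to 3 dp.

θ* = 4.290

Sorted: 3.39, 3.39, 3.85, 4.29, 4.29, 4.58, 5.81, 5.93
Median = average of the two middle values = 4.290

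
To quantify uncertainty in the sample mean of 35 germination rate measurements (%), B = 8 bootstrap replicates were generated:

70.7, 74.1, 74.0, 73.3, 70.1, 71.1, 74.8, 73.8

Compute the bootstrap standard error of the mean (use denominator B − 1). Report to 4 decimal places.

SE* = 1.8102

Bootstrap SE is the standard deviation of the 8 replicate means.
Mean of replicates: (70.7 + 74.1 + 74.0 + 73.3 + 70.1 + 71.1 + 74.8 + 73.8) / 8 = 581.90000 / 8 = 72.73750
Sum of squared deviations: (−2.03750)² + (+1.36250)² + (+1.26250)² + (+0.56250)² + (−2.63750)² + (−1.63750)² + (+2.06250)² + (+1.06250)² = 22.93875
Variance = 22.93875 / 7 = 3.27696
SE* = √3.27696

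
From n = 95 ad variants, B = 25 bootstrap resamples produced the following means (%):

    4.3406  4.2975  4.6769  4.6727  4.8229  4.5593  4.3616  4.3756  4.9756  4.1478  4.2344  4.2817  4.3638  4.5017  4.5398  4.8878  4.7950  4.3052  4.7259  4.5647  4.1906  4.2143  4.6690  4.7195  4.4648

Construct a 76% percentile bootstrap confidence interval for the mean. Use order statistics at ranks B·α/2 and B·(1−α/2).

(4.2143, 4.7950)

Sorted replicates: 4.1478, 4.1906, 4.2143, 4.2344, 4.2817, 4.2975, 4.3052, 4.3406, 4.3616, 4.3638, 4.3756, 4.4648, 4.5017, 4.5398, 4.5593, 4.5647, 4.6690, 4.6727, 4.6769, 4.7195, 4.7259, 4.7950, 4.8229, 4.8878, 4.9756
α = 0.24; lower rank = 25 × 0.120 = 3; upper rank = 25 × 0.880 = 22.
The 3rd smallest replicate is 4.2143; the 22nd is 4.7950.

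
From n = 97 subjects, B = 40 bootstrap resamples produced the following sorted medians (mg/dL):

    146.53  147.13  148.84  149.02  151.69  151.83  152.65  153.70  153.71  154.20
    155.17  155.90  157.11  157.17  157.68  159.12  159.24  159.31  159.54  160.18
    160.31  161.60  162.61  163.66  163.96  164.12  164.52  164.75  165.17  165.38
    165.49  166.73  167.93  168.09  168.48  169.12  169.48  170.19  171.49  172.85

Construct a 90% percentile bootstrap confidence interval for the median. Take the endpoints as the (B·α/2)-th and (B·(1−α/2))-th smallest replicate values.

(147.13, 170.19)

α = 0.10; lower rank = 40 × 0.050 = 2; upper rank = 40 × 0.950 = 38.
The 2nd smallest replicate is 147.13; the 38th is 170.19.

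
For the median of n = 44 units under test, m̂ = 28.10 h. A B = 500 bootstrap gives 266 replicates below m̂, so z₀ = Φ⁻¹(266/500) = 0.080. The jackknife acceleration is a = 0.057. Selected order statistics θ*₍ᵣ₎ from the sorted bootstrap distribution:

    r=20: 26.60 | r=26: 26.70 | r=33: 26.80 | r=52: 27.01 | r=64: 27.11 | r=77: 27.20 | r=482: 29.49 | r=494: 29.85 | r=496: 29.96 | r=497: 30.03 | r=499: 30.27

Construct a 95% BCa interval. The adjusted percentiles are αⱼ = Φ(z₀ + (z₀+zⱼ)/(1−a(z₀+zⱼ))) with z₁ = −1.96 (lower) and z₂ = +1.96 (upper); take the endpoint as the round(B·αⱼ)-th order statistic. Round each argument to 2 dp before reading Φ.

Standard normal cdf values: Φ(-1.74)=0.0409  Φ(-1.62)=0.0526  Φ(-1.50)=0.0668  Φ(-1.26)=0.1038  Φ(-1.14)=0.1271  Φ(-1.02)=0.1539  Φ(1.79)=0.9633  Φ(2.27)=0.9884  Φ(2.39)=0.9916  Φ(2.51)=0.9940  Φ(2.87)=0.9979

(26.70, 29.96)

Lower: z₀ + z₁ = 0.080 + (-1.960) = -1.880; 1 − a(z₀+z₁) = 1 − (0.057)(-1.880) = 1.1072; argument = 0.080 + (-1.880)/1.1072 = -1.6180 → -1.62.
α₁ = Φ(-1.62) = 0.0526; rank = round(500 × 0.0526) = 26; θ*₍26₎ = 26.70.
Upper: z₀ + z₂ = 2.040; 1 − a(z₀+z₂) = 0.8837; argument = 2.3884 → 2.39; α₂ = 0.9916; rank = 496; θ*₍496₎ = 29.96.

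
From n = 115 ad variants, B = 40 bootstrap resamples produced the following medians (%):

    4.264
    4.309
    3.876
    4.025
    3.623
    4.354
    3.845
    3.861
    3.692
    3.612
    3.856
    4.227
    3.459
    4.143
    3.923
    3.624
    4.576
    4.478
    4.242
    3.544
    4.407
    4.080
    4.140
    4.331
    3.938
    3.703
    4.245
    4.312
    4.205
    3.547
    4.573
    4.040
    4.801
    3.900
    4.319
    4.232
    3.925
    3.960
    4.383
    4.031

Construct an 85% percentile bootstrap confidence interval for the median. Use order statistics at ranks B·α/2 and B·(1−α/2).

Sorted replicates: 3.459, 3.544, 3.547, 3.612, 3.623, 3.624, 3.692, 3.703, 3.845, 3.856, 3.861, 3.876, 3.900, 3.923, 3.925, 3.938, 3.960, 4.025, 4.031, 4.040, 4.080, 4.140, 4.143, 4.205, 4.227, 4.232, 4.242, 4.245, 4.264, 4.309, 4.312, 4.319, 4.331, 4.354, 4.383, 4.407, 4.478, 4.573, 4.576, 4.801
α = 0.15; lower rank = 40 × 0.075 = 3; upper rank = 40 × 0.925 = 37.
The 3rd smallest replicate is 3.547; the 37th is 4.478.

(3.547, 4.478)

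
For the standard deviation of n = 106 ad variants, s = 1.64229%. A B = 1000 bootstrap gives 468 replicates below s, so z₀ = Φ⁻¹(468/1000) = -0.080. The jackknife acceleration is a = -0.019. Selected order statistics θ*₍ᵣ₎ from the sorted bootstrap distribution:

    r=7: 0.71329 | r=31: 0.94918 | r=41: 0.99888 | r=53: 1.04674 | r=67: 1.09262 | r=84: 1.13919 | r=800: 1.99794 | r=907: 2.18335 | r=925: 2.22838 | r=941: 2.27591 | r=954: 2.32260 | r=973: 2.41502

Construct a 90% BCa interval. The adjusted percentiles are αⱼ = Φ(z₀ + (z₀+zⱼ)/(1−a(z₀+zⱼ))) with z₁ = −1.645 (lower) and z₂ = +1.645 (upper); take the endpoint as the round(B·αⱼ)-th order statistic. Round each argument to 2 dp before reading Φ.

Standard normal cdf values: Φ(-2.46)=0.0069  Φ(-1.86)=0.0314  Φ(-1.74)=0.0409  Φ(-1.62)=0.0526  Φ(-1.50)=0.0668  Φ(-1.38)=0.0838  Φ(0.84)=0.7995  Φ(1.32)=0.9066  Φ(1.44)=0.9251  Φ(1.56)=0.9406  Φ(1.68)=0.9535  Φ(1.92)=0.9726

Lower: z₀ + z₁ = -0.080 + (-1.645) = -1.725; 1 − a(z₀+z₁) = 1 − (-0.019)(-1.725) = 0.9672; argument = -0.080 + (-1.725)/0.9672 = -1.8635 → -1.86.
α₁ = Φ(-1.86) = 0.0314; rank = round(1000 × 0.0314) = 31; θ*₍31₎ = 0.94918.
Upper: z₀ + z₂ = 1.565; 1 − a(z₀+z₂) = 1.0297; argument = 1.4398 → 1.44; α₂ = 0.9251; rank = 925; θ*₍925₎ = 2.22838.

(0.94918, 2.22838)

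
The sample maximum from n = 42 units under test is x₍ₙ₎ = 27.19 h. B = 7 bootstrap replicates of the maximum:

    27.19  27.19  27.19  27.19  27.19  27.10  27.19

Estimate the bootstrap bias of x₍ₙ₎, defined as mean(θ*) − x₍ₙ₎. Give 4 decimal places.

mean(θ*) = (27.19 + 27.19 + 27.19 + 27.19 + 27.19 + 27.10 + 27.19) / 7 = 27.17714
bias = 27.17714 − 27.19

bias = −0.0129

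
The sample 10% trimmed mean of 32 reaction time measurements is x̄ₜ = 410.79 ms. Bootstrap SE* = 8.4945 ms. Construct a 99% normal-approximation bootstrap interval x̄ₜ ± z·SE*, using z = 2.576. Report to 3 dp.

(388.908, 432.672)

Margin = 2.576 × 8.4945 = 21.8818
Interval: 410.79 ± 21.8818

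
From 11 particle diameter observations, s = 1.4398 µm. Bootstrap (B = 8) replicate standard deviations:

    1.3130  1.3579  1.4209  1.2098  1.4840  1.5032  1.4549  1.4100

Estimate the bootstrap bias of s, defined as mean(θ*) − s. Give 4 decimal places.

bias = −0.0456

mean(θ*) = (1.3130 + 1.3579 + 1.4209 + 1.2098 + 1.4840 + 1.5032 + 1.4549 + 1.4100) / 8 = 1.39421
bias = 1.39421 − 1.4398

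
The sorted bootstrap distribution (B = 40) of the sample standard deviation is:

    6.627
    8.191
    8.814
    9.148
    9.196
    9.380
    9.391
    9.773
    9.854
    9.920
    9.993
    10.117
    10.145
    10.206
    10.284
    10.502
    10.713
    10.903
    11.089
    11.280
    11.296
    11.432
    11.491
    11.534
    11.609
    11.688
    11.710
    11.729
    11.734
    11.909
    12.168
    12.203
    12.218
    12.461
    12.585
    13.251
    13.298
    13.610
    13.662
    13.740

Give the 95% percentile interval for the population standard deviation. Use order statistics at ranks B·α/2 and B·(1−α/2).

(6.627, 13.662)

α = 0.05; lower rank = 40 × 0.025 = 1; upper rank = 40 × 0.975 = 39.
The 1st smallest replicate is 6.627; the 39th is 13.662.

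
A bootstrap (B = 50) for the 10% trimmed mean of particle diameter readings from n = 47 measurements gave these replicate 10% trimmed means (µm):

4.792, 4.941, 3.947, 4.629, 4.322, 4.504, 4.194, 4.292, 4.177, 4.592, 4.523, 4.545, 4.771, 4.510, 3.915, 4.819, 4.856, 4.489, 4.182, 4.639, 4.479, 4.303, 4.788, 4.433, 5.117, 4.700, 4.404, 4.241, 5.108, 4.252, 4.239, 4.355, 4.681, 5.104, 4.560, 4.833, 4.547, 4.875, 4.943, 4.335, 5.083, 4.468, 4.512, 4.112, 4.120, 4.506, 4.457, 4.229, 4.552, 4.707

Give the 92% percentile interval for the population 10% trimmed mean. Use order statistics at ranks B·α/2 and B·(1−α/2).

Sorted replicates: 3.915, 3.947, 4.112, 4.120, 4.177, 4.182, 4.194, 4.229, 4.239, 4.241, 4.252, 4.292, 4.303, 4.322, 4.335, 4.355, 4.404, 4.433, 4.457, 4.468, 4.479, 4.489, 4.504, 4.506, 4.510, 4.512, 4.523, 4.545, 4.547, 4.552, 4.560, 4.592, 4.629, 4.639, 4.681, 4.700, 4.707, 4.771, 4.788, 4.792, 4.819, 4.833, 4.856, 4.875, 4.941, 4.943, 5.083, 5.104, 5.108, 5.117
α = 0.08; lower rank = 50 × 0.040 = 2; upper rank = 50 × 0.960 = 48.
The 2nd smallest replicate is 3.947; the 48th is 5.104.

(3.947, 5.104)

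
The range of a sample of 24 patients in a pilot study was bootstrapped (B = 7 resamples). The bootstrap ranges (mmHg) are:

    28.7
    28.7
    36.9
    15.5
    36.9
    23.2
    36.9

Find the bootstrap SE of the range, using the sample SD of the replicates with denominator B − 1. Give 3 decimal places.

Bootstrap SE is the standard deviation of the 7 replicate ranges.
Mean of replicates: (28.7 + 28.7 + 36.9 + 15.5 + 36.9 + 23.2 + 36.9) / 7 = 206.8000 / 7 = 29.5429
Sum of squared deviations: (−0.8429)² + (−0.8429)² + (+7.3571)² + (−14.0429)² + (+7.3571)² + (−6.3429)² + (+7.3571)² = 401.2371
Variance = 401.2371 / 6 = 66.8729
SE* = √66.8729

SE* = 8.178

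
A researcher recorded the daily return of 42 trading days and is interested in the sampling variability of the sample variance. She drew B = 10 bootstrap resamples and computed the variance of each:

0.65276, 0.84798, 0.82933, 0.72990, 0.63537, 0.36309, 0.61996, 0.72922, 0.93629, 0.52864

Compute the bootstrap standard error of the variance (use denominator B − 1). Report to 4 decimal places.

SE* = 0.1668

Bootstrap SE is the standard deviation of the 10 replicate variances.
Mean of replicates: (0.65276 + 0.84798 + 0.82933 + 0.72990 + 0.63537 + 0.36309 + 0.61996 + 0.72922 + 0.93629 + 0.52864) / 10 = 6.872540 / 10 = 0.687254
Sum of squared deviations: (−0.034494)² + (+0.160726)² + (+0.142076)² + (+0.042646)² + (−0.051884)² + (−0.324164)² + (−0.067294)² + (+0.041966)² + (+0.249036)² + (−0.158614)² = 0.250268
Variance = 0.250268 / 9 = 0.027808
SE* = √0.027808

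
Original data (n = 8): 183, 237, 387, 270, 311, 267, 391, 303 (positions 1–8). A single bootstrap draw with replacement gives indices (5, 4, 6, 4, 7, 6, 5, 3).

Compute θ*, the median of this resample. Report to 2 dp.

Resample values: 311, 270, 267, 270, 391, 267, 311, 387.
Sorted: 267, 267, 270, 270, 311, 311, 387, 391
Median = average of the two middle values = 290.50

θ* = 290.50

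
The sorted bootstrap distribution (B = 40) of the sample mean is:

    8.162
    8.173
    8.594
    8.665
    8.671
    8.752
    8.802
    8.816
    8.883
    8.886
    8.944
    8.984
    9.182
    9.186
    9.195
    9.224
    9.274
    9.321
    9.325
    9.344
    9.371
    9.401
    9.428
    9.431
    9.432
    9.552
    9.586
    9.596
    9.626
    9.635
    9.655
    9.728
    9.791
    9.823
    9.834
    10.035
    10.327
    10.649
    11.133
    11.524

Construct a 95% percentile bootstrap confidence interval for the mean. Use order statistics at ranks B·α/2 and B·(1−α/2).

α = 0.05; lower rank = 40 × 0.025 = 1; upper rank = 40 × 0.975 = 39.
The 1st smallest replicate is 8.162; the 39th is 11.133.

(8.162, 11.133)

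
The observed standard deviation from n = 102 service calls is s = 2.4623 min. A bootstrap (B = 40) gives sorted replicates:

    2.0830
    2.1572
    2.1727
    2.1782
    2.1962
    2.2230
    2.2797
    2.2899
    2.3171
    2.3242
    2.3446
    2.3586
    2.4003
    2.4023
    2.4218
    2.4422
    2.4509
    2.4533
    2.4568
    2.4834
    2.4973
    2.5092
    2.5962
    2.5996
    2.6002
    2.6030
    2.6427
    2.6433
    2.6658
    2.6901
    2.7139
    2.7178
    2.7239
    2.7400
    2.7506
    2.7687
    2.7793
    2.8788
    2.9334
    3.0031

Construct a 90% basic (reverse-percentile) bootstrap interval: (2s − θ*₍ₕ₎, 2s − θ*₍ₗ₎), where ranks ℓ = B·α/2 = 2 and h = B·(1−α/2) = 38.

Percentile endpoints at ranks 2 and 38: θ*₍2₎ = 2.1572, θ*₍38₎ = 2.8788.
Basic interval reflects these around s:
  lower = 2 × 2.4623 − 2.8788 = 2.0458
  upper = 2 × 2.4623 − 2.1572 = 2.7674

(2.0458, 2.7674)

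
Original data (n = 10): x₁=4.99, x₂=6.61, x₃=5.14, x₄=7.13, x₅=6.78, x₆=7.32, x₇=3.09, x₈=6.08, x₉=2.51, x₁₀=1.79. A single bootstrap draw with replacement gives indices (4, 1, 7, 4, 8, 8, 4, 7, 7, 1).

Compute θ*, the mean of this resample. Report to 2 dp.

Resample values: 7.13, 4.99, 3.09, 7.13, 6.08, 6.08, 7.13, 3.09, 3.09, 4.99.
Mean = (7.13 + 4.99 + 3.09 + 7.13 + 6.08 + 6.08 + 7.13 + 3.09 + 3.09 + 4.99) / 10 = 52.800 / 10 = 5.28

θ* = 5.28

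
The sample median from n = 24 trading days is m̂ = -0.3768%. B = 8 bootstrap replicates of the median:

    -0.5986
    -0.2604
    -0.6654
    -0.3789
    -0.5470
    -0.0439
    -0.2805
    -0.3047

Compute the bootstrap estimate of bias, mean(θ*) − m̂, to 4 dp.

bias = −0.0081

mean(θ*) = ((-0.5986) + (-0.2604) + (-0.6654) + (-0.3789) + (-0.5470) + (-0.0439) + (-0.2805) + (-0.3047)) / 8 = -0.38493
bias = -0.38493 − -0.3768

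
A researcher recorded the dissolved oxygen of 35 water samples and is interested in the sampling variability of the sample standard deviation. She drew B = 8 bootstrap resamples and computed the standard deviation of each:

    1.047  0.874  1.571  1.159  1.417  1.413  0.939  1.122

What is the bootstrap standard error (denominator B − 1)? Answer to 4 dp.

SE* = 0.2494

Bootstrap SE is the standard deviation of the 8 replicate standard deviations.
Mean of replicates: (1.047 + 0.874 + 1.571 + 1.159 + 1.417 + 1.413 + 0.939 + 1.122) / 8 = 9.54200 / 8 = 1.19275
Sum of squared deviations: (−0.14575)² + (−0.31875)² + (+0.37825)² + (−0.03375)² + (+0.22425)² + (+0.22025)² + (−0.25375)² + (−0.07075)² = 0.43525
Variance = 0.43525 / 7 = 0.06218
SE* = √0.06218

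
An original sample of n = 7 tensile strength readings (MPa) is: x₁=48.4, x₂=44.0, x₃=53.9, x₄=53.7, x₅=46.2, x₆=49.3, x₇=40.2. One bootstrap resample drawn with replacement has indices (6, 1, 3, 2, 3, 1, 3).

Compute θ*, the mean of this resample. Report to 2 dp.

Resample values: 49.3, 48.4, 53.9, 44.0, 53.9, 48.4, 53.9.
Mean = (49.3 + 48.4 + 53.9 + 44.0 + 53.9 + 48.4 + 53.9) / 7 = 351.80 / 7 = 50.26

θ* = 50.26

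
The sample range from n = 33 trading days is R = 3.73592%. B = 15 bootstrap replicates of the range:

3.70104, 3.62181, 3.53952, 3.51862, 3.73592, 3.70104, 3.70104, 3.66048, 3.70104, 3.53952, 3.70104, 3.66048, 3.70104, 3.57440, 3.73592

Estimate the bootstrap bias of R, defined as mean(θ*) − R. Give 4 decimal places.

mean(θ*) = (3.70104 + 3.62181 + 3.53952 + 3.51862 + 3.73592 + 3.70104 + 3.70104 + 3.66048 + 3.70104 + 3.53952 + 3.70104 + 3.66048 + 3.70104 + 3.57440 + 3.73592) / 15 = 3.65286
bias = 3.65286 − 3.73592

bias = −0.0831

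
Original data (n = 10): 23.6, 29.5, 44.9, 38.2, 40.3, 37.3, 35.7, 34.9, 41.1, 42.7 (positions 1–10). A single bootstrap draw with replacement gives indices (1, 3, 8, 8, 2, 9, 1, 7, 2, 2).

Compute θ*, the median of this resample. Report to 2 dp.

θ* = 32.20

Resample values: 23.6, 44.9, 34.9, 34.9, 29.5, 41.1, 23.6, 35.7, 29.5, 29.5.
Sorted: 23.6, 23.6, 29.5, 29.5, 29.5, 34.9, 34.9, 35.7, 41.1, 44.9
Median = average of the two middle values = 32.20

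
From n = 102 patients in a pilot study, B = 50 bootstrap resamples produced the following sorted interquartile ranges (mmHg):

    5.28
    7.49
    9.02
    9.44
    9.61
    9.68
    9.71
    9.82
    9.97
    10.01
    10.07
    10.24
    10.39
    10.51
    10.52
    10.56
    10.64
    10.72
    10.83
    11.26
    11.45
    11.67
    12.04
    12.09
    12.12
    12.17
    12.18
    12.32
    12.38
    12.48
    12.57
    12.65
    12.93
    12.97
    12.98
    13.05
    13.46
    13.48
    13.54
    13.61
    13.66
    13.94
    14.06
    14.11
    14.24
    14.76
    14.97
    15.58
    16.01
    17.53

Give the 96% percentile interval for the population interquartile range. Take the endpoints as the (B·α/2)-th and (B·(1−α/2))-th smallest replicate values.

α = 0.04; lower rank = 50 × 0.020 = 1; upper rank = 50 × 0.980 = 49.
The 1st smallest replicate is 5.28; the 49th is 16.01.

(5.28, 16.01)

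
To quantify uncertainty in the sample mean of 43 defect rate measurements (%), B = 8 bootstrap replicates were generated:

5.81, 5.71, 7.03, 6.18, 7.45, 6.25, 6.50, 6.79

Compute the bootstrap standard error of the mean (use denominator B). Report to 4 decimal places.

SE* = 0.5616

Bootstrap SE is the standard deviation of the 8 replicate means.
Mean of replicates: (5.81 + 5.71 + 7.03 + 6.18 + 7.45 + 6.25 + 6.50 + 6.79) / 8 = 51.72000 / 8 = 6.46500
Sum of squared deviations: (−0.65500)² + (−0.75500)² + (+0.56500)² + (−0.28500)² + (+0.98500)² + (−0.21500)² + (+0.03500)² + (+0.32500)² = 2.52280
Variance = 2.52280 / 8 = 0.31535
SE* = √0.31535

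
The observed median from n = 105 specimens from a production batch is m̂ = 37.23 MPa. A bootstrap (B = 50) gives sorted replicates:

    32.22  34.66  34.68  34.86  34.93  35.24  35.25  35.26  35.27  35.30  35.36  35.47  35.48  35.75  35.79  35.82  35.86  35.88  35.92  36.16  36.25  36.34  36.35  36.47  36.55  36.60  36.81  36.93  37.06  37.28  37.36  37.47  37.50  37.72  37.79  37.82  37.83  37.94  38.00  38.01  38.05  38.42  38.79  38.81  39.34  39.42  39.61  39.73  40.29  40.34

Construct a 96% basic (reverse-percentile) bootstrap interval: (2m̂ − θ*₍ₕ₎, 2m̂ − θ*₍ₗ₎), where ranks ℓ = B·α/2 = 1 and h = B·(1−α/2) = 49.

Percentile endpoints at ranks 1 and 49: θ*₍1₎ = 32.22, θ*₍49₎ = 40.29.
Basic interval reflects these around m̂:
  lower = 2 × 37.23 − 40.29 = 34.17
  upper = 2 × 37.23 − 32.22 = 42.24

(34.17, 42.24)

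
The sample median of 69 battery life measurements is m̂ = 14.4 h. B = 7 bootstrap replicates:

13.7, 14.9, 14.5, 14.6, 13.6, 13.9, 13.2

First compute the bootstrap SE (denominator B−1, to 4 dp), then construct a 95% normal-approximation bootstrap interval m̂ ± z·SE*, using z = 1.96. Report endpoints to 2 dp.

Mean of replicates = 14.0571; sum of squared deviations = 2.2971; SE* = √(2.2971/6) = 0.6188
Margin = 1.96 × 0.6188 = 1.213
Interval: 14.4 ± 1.213

(13.19, 15.61)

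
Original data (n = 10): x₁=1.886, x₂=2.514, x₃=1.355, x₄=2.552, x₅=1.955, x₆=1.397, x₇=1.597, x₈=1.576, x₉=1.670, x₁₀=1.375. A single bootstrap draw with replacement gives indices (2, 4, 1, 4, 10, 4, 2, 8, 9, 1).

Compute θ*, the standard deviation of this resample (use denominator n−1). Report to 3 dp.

θ* = 0.475

Resample values: 2.514, 2.552, 1.886, 2.552, 1.375, 2.552, 2.514, 1.576, 1.670, 1.886.
Mean = 2.1077; sum of squared deviations = 2.0318
s² = 2.0318 / 9 = 0.2258
s = √0.2258 = 0.475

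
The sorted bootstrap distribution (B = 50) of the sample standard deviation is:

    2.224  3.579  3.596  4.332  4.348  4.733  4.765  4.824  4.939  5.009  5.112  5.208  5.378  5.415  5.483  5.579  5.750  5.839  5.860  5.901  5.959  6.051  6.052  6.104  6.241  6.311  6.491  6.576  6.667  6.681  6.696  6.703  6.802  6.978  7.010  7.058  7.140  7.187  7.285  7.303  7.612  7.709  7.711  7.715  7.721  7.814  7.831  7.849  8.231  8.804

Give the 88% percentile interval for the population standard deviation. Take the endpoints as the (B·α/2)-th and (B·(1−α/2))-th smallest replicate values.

α = 0.12; lower rank = 50 × 0.060 = 3; upper rank = 50 × 0.940 = 47.
The 3rd smallest replicate is 3.596; the 47th is 7.831.

(3.596, 7.831)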